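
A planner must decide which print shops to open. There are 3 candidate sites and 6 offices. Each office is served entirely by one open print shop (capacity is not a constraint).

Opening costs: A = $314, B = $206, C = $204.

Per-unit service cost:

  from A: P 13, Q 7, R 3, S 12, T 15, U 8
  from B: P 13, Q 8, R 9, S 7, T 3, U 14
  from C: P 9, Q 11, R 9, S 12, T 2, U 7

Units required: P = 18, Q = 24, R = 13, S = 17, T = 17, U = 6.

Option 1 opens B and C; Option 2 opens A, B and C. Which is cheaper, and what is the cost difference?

Option 1 is cheaper by 212.

Option 1: {B, C}: P→C 9·18=162, Q→B 8·24=192, R→B 9·13=117, S→B 7·17=119, T→C 2·17=34, U→C 7·6=42. Service 666; fixed 410; total 1076.
Option 2: {A, B, C}: P→C 9·18=162, Q→A 7·24=168, R→A 3·13=39, S→B 7·17=119, T→C 2·17=34, U→C 7·6=42. Service 564; fixed 724; total 1288.
Difference: |1076 − 1288| = 212.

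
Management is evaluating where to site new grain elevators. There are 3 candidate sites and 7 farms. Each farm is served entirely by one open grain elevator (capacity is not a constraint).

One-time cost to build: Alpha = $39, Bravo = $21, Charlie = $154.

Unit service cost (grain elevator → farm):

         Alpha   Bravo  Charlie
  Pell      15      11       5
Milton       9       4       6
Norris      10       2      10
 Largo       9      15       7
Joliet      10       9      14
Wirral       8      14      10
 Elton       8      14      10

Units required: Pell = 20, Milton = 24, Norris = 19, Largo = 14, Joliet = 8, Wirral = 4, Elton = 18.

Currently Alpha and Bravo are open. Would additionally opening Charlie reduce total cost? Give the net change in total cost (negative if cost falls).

Current service cost with {Alpha, Bravo}: 728.
Adding Charlie: each farm re-picks its cheapest; new service cost 580, saving 148.
Extra fixed cost: 154. Net change = 154 − 148 = 6.
(Totals: 788 → 794.)

No — net change +6 (cost rises by 6).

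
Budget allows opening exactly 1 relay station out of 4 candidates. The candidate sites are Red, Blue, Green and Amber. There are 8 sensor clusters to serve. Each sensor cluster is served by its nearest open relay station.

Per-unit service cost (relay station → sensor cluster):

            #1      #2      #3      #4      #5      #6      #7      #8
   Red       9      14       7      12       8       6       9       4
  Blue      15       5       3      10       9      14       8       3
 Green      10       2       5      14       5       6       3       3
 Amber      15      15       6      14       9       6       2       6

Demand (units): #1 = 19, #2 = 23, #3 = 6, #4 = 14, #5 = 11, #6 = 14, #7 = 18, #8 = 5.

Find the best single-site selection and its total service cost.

With exactly 1 open, each sensor cluster uses its cheapest among the chosen.
{Green}: #1→Green 10·19=190, #2→Green 2·23=46, #3→Green 5·6=30, #4→Green 14·14=196, #5→Green 5·11=55, #6→Green 6·14=84, #7→Green 3·18=54, #8→Green 3·5=15. Service cost 670.
{Blue}: service cost 1012
{Red}: service cost 1057
Among all 4 size-1 choices, {Green} is lowest.

Choose Green only; total service cost 670.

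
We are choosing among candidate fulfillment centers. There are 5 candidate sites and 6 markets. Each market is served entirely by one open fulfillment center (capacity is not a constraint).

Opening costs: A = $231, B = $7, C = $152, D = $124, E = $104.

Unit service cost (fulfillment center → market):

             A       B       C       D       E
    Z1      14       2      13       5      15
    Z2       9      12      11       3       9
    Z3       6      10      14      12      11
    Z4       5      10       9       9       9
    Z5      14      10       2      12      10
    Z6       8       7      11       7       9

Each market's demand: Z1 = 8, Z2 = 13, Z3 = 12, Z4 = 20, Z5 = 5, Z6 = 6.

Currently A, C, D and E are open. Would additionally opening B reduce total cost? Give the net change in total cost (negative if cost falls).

Yes — net change −17 (cost falls by 17).

Current service cost with {A, C, D, E}: 303.
Adding B: each market re-picks its cheapest; new service cost 279, saving 24.
Extra fixed cost: 7. Net change = 7 − 24 = -17.
(Totals: 914 → 897.)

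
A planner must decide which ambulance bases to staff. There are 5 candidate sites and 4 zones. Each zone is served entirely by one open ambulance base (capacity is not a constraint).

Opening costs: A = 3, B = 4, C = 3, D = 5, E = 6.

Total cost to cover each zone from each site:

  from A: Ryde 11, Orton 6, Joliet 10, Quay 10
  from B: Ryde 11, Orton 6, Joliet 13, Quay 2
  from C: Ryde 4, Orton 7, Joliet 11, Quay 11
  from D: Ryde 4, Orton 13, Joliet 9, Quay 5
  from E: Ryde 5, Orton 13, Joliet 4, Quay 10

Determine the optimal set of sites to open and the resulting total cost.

For any fixed open set, each zone goes to its cheapest open site; total = fixed + service.
{B, E}: Ryde→E 5, Orton→B 6, Joliet→E 4, Quay→B 2. Service 17; fixed 10; total 27.
{B, C, E}: Ryde→C 4, Orton→B 6, Joliet→E 4, Quay→B 2. Service 16; fixed 13; total 29.
{A, B, E}: service 17 + fixed 13 = 30
{A, B, C, D, E}: service 16 + fixed 21 = 37
No other subset beats 27.

Open B and E; minimum total cost 27.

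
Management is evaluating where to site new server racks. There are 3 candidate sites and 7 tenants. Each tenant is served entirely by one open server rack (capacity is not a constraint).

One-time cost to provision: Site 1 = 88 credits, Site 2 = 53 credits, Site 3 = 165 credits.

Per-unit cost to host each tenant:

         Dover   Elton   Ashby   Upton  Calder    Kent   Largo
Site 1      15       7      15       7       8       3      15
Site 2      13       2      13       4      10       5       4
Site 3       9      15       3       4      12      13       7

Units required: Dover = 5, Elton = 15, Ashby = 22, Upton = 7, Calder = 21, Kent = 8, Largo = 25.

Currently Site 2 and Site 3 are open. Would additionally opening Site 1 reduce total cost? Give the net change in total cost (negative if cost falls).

No — net change +30 (cost rises by 30).

Current service cost with {Site 2, Site 3}: 519.
Adding Site 1: each tenant re-picks its cheapest; new service cost 461, saving 58.
Extra fixed cost: 88. Net change = 88 − 58 = 30.
(Totals: 737 → 767.)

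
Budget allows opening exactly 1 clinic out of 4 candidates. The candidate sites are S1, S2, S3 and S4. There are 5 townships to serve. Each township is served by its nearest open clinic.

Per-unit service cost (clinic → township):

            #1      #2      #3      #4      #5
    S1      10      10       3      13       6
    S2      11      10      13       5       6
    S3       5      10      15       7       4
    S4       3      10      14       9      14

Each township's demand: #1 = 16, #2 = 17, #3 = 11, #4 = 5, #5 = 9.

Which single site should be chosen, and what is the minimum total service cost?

With exactly 1 open, each township uses its cheapest among the chosen.
{S1}: #1→S1 10·16=160, #2→S1 10·17=170, #3→S1 3·11=33, #4→S1 13·5=65, #5→S1 6·9=54. Service cost 482.
{S3}: service cost 486
{S4}: service cost 543
Among all 4 size-1 choices, {S1} is lowest.

Choose S1 only; total service cost 482.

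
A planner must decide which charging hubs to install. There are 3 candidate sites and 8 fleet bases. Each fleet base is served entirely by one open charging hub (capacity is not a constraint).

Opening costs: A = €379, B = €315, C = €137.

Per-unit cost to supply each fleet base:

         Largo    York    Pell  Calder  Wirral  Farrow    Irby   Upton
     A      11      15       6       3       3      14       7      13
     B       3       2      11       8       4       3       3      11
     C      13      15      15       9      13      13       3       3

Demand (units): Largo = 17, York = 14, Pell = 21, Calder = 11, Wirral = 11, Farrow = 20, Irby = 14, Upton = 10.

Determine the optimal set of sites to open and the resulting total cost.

Open B only; minimum total cost 969.

For any fixed open set, each fleet base goes to its cheapest open site; total = fixed + service.
{B}: Largo→B 3·17=51, York→B 2·14=28, Pell→B 11·21=231, Calder→B 8·11=88, Wirral→B 4·11=44, Farrow→B 3·20=60, Irby→B 3·14=42, Upton→B 11·10=110. Service 654; fixed 315; total 969.
{B, C}: Largo→B 3·17=51, York→B 2·14=28, Pell→B 11·21=231, Calder→B 8·11=88, Wirral→B 4·11=44, Farrow→B 3·20=60, Irby→B 3·14=42, Upton→C 3·10=30. Service 574; fixed 452; total 1026.
{A, B}: Largo→B 3·17=51, York→B 2·14=28, Pell→A 6·21=126, Calder→A 3·11=33, Wirral→A 3·11=33, Farrow→B 3·20=60, Irby→B 3·14=42, Upton→B 11·10=110. Service 483; fixed 694; total 1177.
{A, B, C}: service 403 + fixed 831 = 1234
(All 7 nonempty subsets were checked; B only is lowest.)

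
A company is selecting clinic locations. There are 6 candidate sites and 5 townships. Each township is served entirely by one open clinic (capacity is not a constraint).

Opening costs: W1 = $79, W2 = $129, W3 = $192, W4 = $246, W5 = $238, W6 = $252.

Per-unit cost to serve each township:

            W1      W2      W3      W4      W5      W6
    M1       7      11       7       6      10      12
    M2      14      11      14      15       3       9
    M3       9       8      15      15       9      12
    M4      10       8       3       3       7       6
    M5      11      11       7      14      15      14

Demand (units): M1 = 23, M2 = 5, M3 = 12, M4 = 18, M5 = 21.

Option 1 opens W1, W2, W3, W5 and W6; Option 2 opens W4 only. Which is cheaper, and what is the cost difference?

Option 1: {W1, W2, W3, W5, W6}: M1→W1 7·23=161, M2→W5 3·5=15, M3→W2 8·12=96, M4→W3 3·18=54, M5→W3 7·21=147. Service 473; fixed 890; total 1363.
Option 2: {W4}: M1→W4 6·23=138, M2→W4 15·5=75, M3→W4 15·12=180, M4→W4 3·18=54, M5→W4 14·21=294. Service 741; fixed 246; total 987.
Difference: |1363 − 987| = 376.

Option 2 is cheaper by 376.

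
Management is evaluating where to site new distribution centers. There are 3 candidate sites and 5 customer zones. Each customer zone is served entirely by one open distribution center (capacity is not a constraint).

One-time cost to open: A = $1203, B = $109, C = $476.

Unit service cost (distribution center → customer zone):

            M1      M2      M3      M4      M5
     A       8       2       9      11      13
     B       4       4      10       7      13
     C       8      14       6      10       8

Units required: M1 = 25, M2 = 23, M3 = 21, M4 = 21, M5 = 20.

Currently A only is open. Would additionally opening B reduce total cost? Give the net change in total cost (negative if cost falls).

Current service cost with {A}: 926.
Adding B: each customer zone re-picks its cheapest; new service cost 742, saving 184.
Extra fixed cost: 109. Net change = 109 − 184 = -75.
(Totals: 2129 → 2054.)

Yes — net change −75 (cost falls by 75).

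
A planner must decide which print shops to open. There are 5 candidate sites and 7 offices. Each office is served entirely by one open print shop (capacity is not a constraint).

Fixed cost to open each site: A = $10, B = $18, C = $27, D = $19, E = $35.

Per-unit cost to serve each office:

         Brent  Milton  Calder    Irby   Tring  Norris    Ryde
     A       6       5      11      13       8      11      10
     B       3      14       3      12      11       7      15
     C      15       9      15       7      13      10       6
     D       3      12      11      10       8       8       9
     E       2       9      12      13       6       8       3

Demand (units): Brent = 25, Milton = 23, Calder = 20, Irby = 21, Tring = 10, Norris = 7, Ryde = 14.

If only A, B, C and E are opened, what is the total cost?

Each office is assigned to its cheapest site among the open ones.
{A, B, C, E}: Brent→E 2·25=50, Milton→A 5·23=115, Calder→B 3·20=60, Irby→C 7·21=147, Tring→E 6·10=60, Norris→B 7·7=49, Ryde→E 3·14=42. Service 523; fixed 90; total 613.

Total cost: 613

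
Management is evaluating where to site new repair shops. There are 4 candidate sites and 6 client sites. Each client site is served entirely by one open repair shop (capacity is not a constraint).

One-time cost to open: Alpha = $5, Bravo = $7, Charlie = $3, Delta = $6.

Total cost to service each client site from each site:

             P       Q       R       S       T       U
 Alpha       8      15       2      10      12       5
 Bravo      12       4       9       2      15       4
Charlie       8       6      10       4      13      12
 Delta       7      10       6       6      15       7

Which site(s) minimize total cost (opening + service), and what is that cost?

Open Alpha and Bravo; minimum total cost 44.

For any fixed open set, each client site goes to its cheapest open site; total = fixed + service.
{Alpha, Bravo}: P→Alpha 8, Q→Bravo 4, R→Alpha 2, S→Bravo 2, T→Alpha 12, U→Bravo 4. Service 32; fixed 12; total 44.
{Alpha, Charlie}: P→Alpha 8, Q→Charlie 6, R→Alpha 2, S→Charlie 4, T→Alpha 12, U→Alpha 5. Service 37; fixed 8; total 45.
{Alpha, Bravo, Charlie}: P→Alpha 8, Q→Bravo 4, R→Alpha 2, S→Bravo 2, T→Alpha 12, U→Bravo 4. Service 32; fixed 15; total 47.
{Alpha, Bravo, Charlie, Delta}: P→Delta 7, Q→Bravo 4, R→Alpha 2, S→Bravo 2, T→Alpha 12, U→Bravo 4. Service 31; fixed 21; total 52.
(All 15 nonempty subsets were checked; Alpha and Bravo is lowest.)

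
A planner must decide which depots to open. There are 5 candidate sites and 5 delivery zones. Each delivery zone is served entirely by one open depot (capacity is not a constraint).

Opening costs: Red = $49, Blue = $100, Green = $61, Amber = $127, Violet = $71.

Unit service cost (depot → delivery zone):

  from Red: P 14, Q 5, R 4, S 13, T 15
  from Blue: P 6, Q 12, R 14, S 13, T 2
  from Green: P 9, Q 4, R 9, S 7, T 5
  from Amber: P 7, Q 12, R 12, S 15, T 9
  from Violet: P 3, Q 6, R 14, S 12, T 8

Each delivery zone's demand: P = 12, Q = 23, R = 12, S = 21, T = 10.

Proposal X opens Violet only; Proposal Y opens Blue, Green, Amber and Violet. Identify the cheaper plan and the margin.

Proposal X is cheaper by 17.

Proposal X: {Violet}: P→Violet 3·12=36, Q→Violet 6·23=138, R→Violet 14·12=168, S→Violet 12·21=252, T→Violet 8·10=80. Service 674; fixed 71; total 745.
Proposal Y: {Blue, Green, Amber, Violet}: P→Violet 3·12=36, Q→Green 4·23=92, R→Green 9·12=108, S→Green 7·21=147, T→Blue 2·10=20. Service 403; fixed 359; total 762.
Difference: |745 − 762| = 17.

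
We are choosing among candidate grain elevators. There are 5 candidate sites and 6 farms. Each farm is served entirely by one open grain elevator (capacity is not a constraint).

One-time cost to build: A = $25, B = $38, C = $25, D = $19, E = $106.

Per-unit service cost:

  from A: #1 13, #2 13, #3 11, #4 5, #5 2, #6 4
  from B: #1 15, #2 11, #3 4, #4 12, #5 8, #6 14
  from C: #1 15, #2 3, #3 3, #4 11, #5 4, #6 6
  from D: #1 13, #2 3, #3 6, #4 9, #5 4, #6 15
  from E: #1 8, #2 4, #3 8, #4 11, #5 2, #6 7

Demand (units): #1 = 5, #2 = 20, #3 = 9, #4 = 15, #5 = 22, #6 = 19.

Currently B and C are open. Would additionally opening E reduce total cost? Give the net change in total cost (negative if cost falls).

No — net change +27 (cost rises by 27).

Current service cost with {B, C}: 529.
Adding E: each farm re-picks its cheapest; new service cost 450, saving 79.
Extra fixed cost: 106. Net change = 106 − 79 = 27.
(Totals: 592 → 619.)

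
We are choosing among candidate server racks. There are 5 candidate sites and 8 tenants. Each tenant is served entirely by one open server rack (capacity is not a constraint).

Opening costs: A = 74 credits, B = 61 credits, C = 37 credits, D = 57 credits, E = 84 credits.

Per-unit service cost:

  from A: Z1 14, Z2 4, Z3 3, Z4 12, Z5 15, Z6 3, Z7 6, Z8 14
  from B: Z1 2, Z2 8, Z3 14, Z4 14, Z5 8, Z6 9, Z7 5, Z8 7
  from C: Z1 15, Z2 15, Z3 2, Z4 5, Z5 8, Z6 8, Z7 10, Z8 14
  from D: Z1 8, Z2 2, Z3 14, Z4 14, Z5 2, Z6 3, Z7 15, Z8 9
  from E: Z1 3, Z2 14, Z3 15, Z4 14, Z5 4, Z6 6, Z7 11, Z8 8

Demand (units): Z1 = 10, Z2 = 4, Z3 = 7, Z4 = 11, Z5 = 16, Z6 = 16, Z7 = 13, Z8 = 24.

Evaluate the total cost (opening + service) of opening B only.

Each tenant is assigned to its cheapest site among the open ones.
{B}: Z1→B 2·10=20, Z2→B 8·4=32, Z3→B 14·7=98, Z4→B 14·11=154, Z5→B 8·16=128, Z6→B 9·16=144, Z7→B 5·13=65, Z8→B 7·24=168. Service 809; fixed 61; total 870.

Total cost: 870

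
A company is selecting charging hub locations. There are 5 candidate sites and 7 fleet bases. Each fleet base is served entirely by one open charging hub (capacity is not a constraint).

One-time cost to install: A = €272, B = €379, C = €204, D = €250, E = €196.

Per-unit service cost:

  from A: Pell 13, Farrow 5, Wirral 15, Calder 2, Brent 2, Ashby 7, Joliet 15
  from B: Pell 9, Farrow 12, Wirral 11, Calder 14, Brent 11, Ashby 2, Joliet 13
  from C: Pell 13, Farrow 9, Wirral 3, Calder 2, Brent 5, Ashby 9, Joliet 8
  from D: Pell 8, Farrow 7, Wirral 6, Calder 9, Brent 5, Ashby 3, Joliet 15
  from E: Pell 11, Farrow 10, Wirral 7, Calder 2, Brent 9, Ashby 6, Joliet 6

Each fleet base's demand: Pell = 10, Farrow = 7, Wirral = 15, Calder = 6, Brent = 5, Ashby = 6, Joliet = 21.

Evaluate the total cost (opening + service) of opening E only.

Total cost: 700

Each fleet base is assigned to its cheapest site among the open ones.
{E}: Pell→E 11·10=110, Farrow→E 10·7=70, Wirral→E 7·15=105, Calder→E 2·6=12, Brent→E 9·5=45, Ashby→E 6·6=36, Joliet→E 6·21=126. Service 504; fixed 196; total 700.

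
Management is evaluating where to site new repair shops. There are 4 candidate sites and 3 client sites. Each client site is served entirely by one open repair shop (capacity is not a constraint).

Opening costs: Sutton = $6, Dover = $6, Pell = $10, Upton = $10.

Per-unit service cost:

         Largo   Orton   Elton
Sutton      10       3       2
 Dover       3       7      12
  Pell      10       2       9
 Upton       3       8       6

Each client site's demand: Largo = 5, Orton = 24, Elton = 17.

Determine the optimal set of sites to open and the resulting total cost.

Open Sutton, Dover and Pell; minimum total cost 119.

For any fixed open set, each client site goes to its cheapest open site; total = fixed + service.
{Sutton, Dover, Pell}: Largo→Dover 3·5=15, Orton→Pell 2·24=48, Elton→Sutton 2·17=34. Service 97; fixed 22; total 119.
{Sutton, Pell, Upton}: service 97 + fixed 26 = 123
{Sutton, Dover, Pell, Upton}: service 97 + fixed 32 = 129
{Sutton}: service 156 + fixed 6 = 162
(All 15 nonempty subsets were checked; Sutton, Dover and Pell is lowest.)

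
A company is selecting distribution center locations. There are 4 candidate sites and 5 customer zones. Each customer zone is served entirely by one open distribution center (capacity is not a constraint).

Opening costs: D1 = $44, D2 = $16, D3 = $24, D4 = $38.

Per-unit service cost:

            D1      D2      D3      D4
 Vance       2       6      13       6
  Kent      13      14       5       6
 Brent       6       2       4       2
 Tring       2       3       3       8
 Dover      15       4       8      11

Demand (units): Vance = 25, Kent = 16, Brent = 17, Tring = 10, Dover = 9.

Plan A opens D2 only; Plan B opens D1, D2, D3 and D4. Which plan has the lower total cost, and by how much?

Plan A: {D2}: Vance→D2 6·25=150, Kent→D2 14·16=224, Brent→D2 2·17=34, Tring→D2 3·10=30, Dover→D2 4·9=36. Service 474; fixed 16; total 490.
Plan B: {D1, D2, D3, D4}: Vance→D1 2·25=50, Kent→D3 5·16=80, Brent→D2 2·17=34, Tring→D1 2·10=20, Dover→D2 4·9=36. Service 220; fixed 122; total 342.
Difference: |490 − 342| = 148.

Plan B is cheaper by 148.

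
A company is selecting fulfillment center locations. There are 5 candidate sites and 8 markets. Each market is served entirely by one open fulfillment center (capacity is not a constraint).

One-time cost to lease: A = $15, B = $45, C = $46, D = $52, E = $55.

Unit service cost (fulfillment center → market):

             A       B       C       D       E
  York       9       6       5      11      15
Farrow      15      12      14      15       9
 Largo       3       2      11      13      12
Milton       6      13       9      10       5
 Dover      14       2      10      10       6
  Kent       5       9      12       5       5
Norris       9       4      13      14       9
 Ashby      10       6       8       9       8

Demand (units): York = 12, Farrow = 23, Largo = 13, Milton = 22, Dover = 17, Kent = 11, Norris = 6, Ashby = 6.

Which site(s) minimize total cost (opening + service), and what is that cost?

Open B and E; minimum total cost 664.

For any fixed open set, each market goes to its cheapest open site; total = fixed + service.
{B, E}: York→B 6·12=72, Farrow→E 9·23=207, Largo→B 2·13=26, Milton→E 5·22=110, Dover→B 2·17=34, Kent→E 5·11=55, Norris→B 4·6=24, Ashby→B 6·6=36. Service 564; fixed 100; total 664.
{A, B, E}: York→B 6·12=72, Farrow→E 9·23=207, Largo→B 2·13=26, Milton→E 5·22=110, Dover→B 2·17=34, Kent→A 5·11=55, Norris→B 4·6=24, Ashby→B 6·6=36. Service 564; fixed 115; total 679.
{B, C, E}: service 552 + fixed 146 = 698
{A, B, C, D, E}: service 552 + fixed 213 = 765
No other subset beats 664.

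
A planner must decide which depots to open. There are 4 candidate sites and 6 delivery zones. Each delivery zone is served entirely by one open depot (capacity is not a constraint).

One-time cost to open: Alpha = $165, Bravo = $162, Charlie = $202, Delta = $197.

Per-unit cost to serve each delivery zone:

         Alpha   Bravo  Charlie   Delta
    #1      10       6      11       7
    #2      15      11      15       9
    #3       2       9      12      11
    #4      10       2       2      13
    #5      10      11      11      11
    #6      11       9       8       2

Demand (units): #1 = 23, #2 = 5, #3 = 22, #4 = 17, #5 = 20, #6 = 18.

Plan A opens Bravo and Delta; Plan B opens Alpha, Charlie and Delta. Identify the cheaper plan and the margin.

Plan A is cheaper by 54.

Plan A: {Bravo, Delta}: #1→Bravo 6·23=138, #2→Delta 9·5=45, #3→Bravo 9·22=198, #4→Bravo 2·17=34, #5→Bravo 11·20=220, #6→Delta 2·18=36. Service 671; fixed 359; total 1030.
Plan B: {Alpha, Charlie, Delta}: #1→Delta 7·23=161, #2→Delta 9·5=45, #3→Alpha 2·22=44, #4→Charlie 2·17=34, #5→Alpha 10·20=200, #6→Delta 2·18=36. Service 520; fixed 564; total 1084.
Difference: |1030 − 1084| = 54.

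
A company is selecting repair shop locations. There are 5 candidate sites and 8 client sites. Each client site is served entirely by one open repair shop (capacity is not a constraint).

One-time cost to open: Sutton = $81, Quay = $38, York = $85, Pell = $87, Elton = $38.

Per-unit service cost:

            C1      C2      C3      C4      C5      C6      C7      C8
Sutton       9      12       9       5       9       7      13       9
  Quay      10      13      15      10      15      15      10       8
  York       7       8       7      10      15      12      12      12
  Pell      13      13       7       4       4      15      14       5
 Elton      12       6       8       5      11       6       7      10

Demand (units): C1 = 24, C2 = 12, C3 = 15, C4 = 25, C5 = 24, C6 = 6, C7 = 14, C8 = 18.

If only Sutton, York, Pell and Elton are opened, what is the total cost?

Each client site is assigned to its cheapest site among the open ones.
{Sutton, York, Pell, Elton}: C1→York 7·24=168, C2→Elton 6·12=72, C3→York 7·15=105, C4→Pell 4·25=100, C5→Pell 4·24=96, C6→Elton 6·6=36, C7→Elton 7·14=98, C8→Pell 5·18=90. Service 765; fixed 291; total 1056.

Total cost: 1056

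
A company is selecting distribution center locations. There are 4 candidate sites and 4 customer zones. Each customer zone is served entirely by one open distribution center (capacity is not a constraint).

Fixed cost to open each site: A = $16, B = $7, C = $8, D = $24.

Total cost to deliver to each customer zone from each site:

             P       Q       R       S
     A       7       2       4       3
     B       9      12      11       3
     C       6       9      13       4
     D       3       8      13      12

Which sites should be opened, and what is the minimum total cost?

For any fixed open set, each customer zone goes to its cheapest open site; total = fixed + service.
{A}: P→A 7, Q→A 2, R→A 4, S→A 3. Service 16; fixed 16; total 32.
{A, B}: service 16 + fixed 23 = 39
{A, C}: service 15 + fixed 24 = 39
{A, B, C, D}: service 12 + fixed 55 = 67
(All 15 nonempty subsets were checked; A only is lowest.)

Open A only; minimum total cost 32.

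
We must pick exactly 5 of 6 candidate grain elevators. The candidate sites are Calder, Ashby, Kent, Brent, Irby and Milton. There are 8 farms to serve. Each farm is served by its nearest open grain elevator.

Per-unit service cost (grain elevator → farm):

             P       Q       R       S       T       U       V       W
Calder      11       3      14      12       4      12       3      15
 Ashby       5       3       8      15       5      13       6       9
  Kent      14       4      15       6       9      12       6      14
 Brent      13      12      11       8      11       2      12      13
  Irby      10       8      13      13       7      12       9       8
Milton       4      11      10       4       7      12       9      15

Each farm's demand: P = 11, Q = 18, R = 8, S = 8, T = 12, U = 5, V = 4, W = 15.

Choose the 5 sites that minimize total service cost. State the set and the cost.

Choose Calder, Ashby, Brent, Irby and Milton; total service cost 384.

With exactly 5 open, each farm uses its cheapest among the chosen.
{Calder, Ashby, Brent, Irby, Milton}: P→Milton 4·11=44, Q→Calder 3·18=54, R→Ashby 8·8=64, S→Milton 4·8=32, T→Calder 4·12=48, U→Brent 2·5=10, V→Calder 3·4=12, W→Irby 8·15=120. Service cost 384.
{Calder, Ashby, Kent, Brent, Milton}: service cost 399
{Calder, Kent, Brent, Irby, Milton}: service cost 400
Among all 6 size-5 choices, {Calder, Ashby, Brent, Irby, Milton} is lowest.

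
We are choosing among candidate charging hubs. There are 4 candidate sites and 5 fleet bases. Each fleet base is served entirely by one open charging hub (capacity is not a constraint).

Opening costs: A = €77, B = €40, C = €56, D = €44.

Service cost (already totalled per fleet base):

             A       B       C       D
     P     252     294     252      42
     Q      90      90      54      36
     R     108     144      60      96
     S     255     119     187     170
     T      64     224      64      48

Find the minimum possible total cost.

For any fixed open set, each fleet base goes to its cheapest open site; total = fixed + service.
{B, D}: P→D 42, Q→D 36, R→D 96, S→B 119, T→D 48. Service 341; fixed 84; total 425.
{D}: P→D 42, Q→D 36, R→D 96, S→D 170, T→D 48. Service 392; fixed 44; total 436.
{B, C, D}: service 305 + fixed 140 = 445
{A, B, C, D}: P→D 42, Q→D 36, R→C 60, S→B 119, T→D 48. Service 305; fixed 217; total 522.
No other subset beats 425.

Minimum total cost: 425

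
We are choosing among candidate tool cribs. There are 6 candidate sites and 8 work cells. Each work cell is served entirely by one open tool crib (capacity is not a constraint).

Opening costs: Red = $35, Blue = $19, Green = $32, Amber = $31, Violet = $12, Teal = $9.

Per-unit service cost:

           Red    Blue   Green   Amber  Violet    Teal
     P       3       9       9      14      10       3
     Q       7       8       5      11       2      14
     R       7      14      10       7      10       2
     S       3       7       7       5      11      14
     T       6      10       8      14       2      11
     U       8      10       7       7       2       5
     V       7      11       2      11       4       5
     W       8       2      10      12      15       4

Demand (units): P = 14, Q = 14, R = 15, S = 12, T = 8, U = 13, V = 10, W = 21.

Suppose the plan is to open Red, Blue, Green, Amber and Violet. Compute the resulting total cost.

Total cost: 444

Each work cell is assigned to its cheapest site among the open ones.
{Red, Blue, Green, Amber, Violet}: P→Red 3·14=42, Q→Violet 2·14=28, R→Red 7·15=105, S→Red 3·12=36, T→Violet 2·8=16, U→Violet 2·13=26, V→Green 2·10=20, W→Blue 2·21=42. Service 315; fixed 129; total 444.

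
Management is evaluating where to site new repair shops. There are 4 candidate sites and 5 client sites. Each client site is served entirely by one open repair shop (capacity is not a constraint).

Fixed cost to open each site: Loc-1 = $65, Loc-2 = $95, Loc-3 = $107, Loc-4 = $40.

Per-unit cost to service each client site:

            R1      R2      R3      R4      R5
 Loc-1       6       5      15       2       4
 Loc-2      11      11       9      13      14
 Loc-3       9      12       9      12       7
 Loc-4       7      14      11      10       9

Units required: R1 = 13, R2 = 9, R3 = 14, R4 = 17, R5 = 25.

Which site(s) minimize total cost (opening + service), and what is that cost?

Open Loc-1 and Loc-4; minimum total cost 516.

For any fixed open set, each client site goes to its cheapest open site; total = fixed + service.
{Loc-1, Loc-4}: R1→Loc-1 6·13=78, R2→Loc-1 5·9=45, R3→Loc-4 11·14=154, R4→Loc-1 2·17=34, R5→Loc-1 4·25=100. Service 411; fixed 105; total 516.
{Loc-1}: service 467 + fixed 65 = 532
{Loc-1, Loc-2}: service 383 + fixed 160 = 543
{Loc-1, Loc-2, Loc-3, Loc-4}: R1→Loc-1 6·13=78, R2→Loc-1 5·9=45, R3→Loc-2 9·14=126, R4→Loc-1 2·17=34, R5→Loc-1 4·25=100. Service 383; fixed 307; total 690.
No other subset beats 516.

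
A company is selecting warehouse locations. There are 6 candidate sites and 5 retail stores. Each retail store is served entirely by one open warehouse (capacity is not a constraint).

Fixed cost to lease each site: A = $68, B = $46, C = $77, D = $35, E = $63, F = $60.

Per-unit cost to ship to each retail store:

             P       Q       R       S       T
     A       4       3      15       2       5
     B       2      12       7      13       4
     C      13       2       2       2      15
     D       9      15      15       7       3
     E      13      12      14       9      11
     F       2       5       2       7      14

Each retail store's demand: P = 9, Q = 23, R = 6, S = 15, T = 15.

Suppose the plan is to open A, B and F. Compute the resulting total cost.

Total cost: 363

Each retail store is assigned to its cheapest site among the open ones.
{A, B, F}: P→B 2·9=18, Q→A 3·23=69, R→F 2·6=12, S→A 2·15=30, T→B 4·15=60. Service 189; fixed 174; total 363.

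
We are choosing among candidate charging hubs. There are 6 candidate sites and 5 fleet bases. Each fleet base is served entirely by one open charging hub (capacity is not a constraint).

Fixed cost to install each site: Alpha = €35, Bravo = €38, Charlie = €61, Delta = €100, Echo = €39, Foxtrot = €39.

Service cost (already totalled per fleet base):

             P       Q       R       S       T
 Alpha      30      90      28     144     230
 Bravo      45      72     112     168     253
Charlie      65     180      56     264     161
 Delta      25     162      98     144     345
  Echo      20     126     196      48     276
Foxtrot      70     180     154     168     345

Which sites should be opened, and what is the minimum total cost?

For any fixed open set, each fleet base goes to its cheapest open site; total = fixed + service.
{Alpha, Charlie, Echo}: P→Echo 20, Q→Alpha 90, R→Alpha 28, S→Echo 48, T→Charlie 161. Service 347; fixed 135; total 482.
{Alpha, Echo}: service 416 + fixed 74 = 490
{Bravo, Charlie, Echo}: service 357 + fixed 138 = 495
{Alpha, Bravo, Charlie, Delta, Echo, Foxtrot}: P→Echo 20, Q→Bravo 72, R→Alpha 28, S→Echo 48, T→Charlie 161. Service 329; fixed 312; total 641.
No other subset beats 482.

Open Alpha, Charlie and Echo; minimum total cost 482.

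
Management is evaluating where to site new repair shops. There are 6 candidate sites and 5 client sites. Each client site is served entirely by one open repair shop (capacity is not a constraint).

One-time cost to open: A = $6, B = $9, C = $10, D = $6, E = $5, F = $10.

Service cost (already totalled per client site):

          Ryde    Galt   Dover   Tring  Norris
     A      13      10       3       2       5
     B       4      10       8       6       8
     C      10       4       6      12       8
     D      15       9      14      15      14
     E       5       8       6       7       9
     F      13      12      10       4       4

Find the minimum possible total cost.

Minimum total cost: 34

For any fixed open set, each client site goes to its cheapest open site; total = fixed + service.
{A, E}: Ryde→E 5, Galt→E 8, Dover→A 3, Tring→A 2, Norris→A 5. Service 23; fixed 11; total 34.
{A}: Ryde→A 13, Galt→A 10, Dover→A 3, Tring→A 2, Norris→A 5. Service 33; fixed 6; total 39.
{A, B}: Ryde→B 4, Galt→A 10, Dover→A 3, Tring→A 2, Norris→A 5. Service 24; fixed 15; total 39.
{A, B, C, D, E, F}: service 17 + fixed 46 = 63
No other subset beats 34.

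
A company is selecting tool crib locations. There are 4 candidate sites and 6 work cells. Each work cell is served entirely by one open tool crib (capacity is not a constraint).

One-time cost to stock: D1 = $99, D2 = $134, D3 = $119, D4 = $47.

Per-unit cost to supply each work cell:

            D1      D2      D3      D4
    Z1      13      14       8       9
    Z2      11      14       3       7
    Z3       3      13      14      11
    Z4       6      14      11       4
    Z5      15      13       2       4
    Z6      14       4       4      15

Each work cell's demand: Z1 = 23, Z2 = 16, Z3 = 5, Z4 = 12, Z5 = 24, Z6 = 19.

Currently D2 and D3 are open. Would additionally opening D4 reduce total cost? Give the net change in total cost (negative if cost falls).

Yes — net change −47 (cost falls by 47).

Current service cost with {D2, D3}: 553.
Adding D4: each work cell re-picks its cheapest; new service cost 459, saving 94.
Extra fixed cost: 47. Net change = 47 − 94 = -47.
(Totals: 806 → 759.)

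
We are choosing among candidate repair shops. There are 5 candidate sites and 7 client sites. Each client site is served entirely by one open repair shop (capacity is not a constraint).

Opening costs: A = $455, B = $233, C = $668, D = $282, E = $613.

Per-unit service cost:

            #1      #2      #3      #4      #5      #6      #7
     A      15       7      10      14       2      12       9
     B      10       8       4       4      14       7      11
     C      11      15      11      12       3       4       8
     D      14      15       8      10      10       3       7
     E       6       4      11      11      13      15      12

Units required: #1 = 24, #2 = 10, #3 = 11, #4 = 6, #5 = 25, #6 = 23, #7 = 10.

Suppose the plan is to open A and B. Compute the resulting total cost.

Each client site is assigned to its cheapest site among the open ones.
{A, B}: #1→B 10·24=240, #2→A 7·10=70, #3→B 4·11=44, #4→B 4·6=24, #5→A 2·25=50, #6→B 7·23=161, #7→A 9·10=90. Service 679; fixed 688; total 1367.

Total cost: 1367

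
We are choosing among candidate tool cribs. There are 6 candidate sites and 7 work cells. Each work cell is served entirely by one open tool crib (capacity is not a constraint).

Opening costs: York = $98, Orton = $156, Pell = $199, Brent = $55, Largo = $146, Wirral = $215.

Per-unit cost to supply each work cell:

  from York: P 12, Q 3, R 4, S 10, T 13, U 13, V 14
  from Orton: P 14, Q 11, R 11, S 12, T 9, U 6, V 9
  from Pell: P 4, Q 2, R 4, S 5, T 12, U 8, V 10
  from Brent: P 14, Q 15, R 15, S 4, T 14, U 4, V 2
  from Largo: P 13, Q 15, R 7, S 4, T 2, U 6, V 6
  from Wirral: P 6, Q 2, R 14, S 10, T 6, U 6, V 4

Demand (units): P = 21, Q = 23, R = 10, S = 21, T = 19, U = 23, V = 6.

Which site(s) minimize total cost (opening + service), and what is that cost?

Open Pell, Brent and Largo; minimum total cost 796.

For any fixed open set, each work cell goes to its cheapest open site; total = fixed + service.
{Pell, Brent, Largo}: P→Pell 4·21=84, Q→Pell 2·23=46, R→Pell 4·10=40, S→Brent 4·21=84, T→Largo 2·19=38, U→Brent 4·23=92, V→Brent 2·6=12. Service 396; fixed 400; total 796.
{Pell, Largo}: P→Pell 4·21=84, Q→Pell 2·23=46, R→Pell 4·10=40, S→Largo 4·21=84, T→Largo 2·19=38, U→Largo 6·23=138, V→Largo 6·6=36. Service 466; fixed 345; total 811.
{Pell, Brent}: P→Pell 4·21=84, Q→Pell 2·23=46, R→Pell 4·10=40, S→Brent 4·21=84, T→Pell 12·19=228, U→Brent 4·23=92, V→Brent 2·6=12. Service 586; fixed 254; total 840.
{York, Orton, Pell, Brent, Largo, Wirral}: service 396 + fixed 869 = 1265
No other subset beats 796.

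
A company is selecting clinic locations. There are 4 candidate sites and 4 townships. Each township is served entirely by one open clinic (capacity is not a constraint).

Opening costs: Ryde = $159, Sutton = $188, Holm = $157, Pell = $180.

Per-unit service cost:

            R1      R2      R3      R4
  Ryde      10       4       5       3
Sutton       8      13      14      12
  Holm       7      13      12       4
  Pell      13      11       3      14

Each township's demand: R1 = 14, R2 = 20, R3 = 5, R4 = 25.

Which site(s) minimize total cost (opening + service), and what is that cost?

For any fixed open set, each township goes to its cheapest open site; total = fixed + service.
{Ryde}: R1→Ryde 10·14=140, R2→Ryde 4·20=80, R3→Ryde 5·5=25, R4→Ryde 3·25=75. Service 320; fixed 159; total 479.
{Ryde, Holm}: service 278 + fixed 316 = 594
{Ryde, Sutton}: R1→Sutton 8·14=112, R2→Ryde 4·20=80, R3→Ryde 5·5=25, R4→Ryde 3·25=75. Service 292; fixed 347; total 639.
{Ryde, Sutton, Holm, Pell}: service 268 + fixed 684 = 952
No other subset beats 479.

Open Ryde only; minimum total cost 479.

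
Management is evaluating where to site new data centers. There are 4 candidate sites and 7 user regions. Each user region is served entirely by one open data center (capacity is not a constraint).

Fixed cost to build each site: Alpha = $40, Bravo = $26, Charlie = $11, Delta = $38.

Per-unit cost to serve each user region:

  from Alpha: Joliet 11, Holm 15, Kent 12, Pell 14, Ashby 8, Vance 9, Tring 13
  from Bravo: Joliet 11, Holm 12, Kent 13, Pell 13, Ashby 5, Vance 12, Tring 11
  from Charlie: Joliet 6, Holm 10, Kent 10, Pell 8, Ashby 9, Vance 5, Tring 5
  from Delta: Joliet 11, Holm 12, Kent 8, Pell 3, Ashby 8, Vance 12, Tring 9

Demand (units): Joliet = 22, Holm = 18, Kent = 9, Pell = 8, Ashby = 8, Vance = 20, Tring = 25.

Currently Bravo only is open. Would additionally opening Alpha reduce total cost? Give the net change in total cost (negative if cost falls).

Yes — net change −29 (cost falls by 29).

Current service cost with {Bravo}: 1234.
Adding Alpha: each user region re-picks its cheapest; new service cost 1165, saving 69.
Extra fixed cost: 40. Net change = 40 − 69 = -29.
(Totals: 1260 → 1231.)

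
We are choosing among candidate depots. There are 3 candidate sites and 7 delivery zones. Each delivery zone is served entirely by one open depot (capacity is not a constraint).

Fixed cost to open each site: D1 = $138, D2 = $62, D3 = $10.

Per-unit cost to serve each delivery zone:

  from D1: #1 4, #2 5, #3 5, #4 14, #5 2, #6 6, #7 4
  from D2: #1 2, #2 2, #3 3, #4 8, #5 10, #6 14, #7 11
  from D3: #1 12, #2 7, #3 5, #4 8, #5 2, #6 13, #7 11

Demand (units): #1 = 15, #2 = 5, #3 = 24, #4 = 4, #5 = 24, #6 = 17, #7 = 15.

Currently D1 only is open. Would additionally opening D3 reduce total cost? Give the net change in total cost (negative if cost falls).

Yes — net change −14 (cost falls by 14).

Current service cost with {D1}: 471.
Adding D3: each delivery zone re-picks its cheapest; new service cost 447, saving 24.
Extra fixed cost: 10. Net change = 10 − 24 = -14.
(Totals: 609 → 595.)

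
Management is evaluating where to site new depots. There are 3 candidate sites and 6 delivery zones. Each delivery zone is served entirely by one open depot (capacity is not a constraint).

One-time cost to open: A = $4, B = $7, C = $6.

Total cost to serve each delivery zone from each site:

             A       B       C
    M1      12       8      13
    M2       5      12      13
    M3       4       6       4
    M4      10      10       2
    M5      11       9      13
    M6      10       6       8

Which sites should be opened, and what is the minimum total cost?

For any fixed open set, each delivery zone goes to its cheapest open site; total = fixed + service.
{A, B, C}: M1→B 8, M2→A 5, M3→A 4, M4→C 2, M5→B 9, M6→B 6. Service 34; fixed 17; total 51.
{A, C}: service 42 + fixed 10 = 52
{A, B}: M1→B 8, M2→A 5, M3→A 4, M4→A 10, M5→B 9, M6→B 6. Service 42; fixed 11; total 53.
{A}: service 52 + fixed 4 = 56
No other subset beats 51.

Open A, B and C; minimum total cost 51.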